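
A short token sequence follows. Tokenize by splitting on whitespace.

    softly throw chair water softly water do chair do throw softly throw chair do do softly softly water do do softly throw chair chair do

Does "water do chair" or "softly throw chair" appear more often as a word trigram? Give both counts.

"softly throw chair" (3 vs 1)

"water do chair": 1 occurrence
"softly throw chair": 3 occurrences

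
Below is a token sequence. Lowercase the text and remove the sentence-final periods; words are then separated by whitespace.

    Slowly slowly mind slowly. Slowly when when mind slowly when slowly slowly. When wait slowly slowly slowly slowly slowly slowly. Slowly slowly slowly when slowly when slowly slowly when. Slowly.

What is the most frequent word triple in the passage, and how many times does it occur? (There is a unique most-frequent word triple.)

Trigram frequencies (highest first):
  slowly slowly slowly: 7
  slowly slowly when: 4
  slowly when slowly: 4
  when slowly slowly: 2
  slowly slowly mind: 1
  slowly mind slowly: 1
  … (9 more, each ≤ 1)

"slowly slowly slowly", 7 times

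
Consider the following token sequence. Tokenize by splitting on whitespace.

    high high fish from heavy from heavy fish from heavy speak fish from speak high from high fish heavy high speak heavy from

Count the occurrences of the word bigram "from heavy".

Scanning the 22 overlapping bigram windows for "from heavy":
  position 4–5: from heavy
  position 6–7: from heavy
  position 9–10: from heavy

3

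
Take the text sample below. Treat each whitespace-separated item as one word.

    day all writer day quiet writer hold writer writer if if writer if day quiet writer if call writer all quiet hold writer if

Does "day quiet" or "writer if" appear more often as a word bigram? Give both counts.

"day quiet": 2 occurrences
"writer if": 4 occurrences

"writer if" (4 vs 2)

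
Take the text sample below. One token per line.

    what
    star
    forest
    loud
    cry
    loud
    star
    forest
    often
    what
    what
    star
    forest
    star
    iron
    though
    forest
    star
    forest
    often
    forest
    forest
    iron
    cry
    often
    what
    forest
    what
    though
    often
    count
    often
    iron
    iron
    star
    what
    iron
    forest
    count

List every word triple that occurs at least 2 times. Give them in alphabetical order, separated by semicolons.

star forest often; what star forest

Trigram counts meeting the condition (at least 2 times):
  star forest often: 2
  what star forest: 2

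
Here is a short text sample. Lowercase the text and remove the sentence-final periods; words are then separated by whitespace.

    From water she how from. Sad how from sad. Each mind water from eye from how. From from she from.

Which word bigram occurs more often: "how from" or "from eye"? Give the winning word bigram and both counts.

"how from": 3 occurrences
"from eye": 1 occurrence

"how from" (3 vs 1)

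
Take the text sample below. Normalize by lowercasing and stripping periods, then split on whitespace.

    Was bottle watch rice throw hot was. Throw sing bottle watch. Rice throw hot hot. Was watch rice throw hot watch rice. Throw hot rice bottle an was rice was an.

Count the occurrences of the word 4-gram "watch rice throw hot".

4

Scanning the 28 overlapping 4-gram windows for "watch rice throw hot":
  position 3–6: watch rice throw hot
  position 11–14: watch rice throw hot
  position 17–20: watch rice throw hot
  position 21–24: watch rice throw hot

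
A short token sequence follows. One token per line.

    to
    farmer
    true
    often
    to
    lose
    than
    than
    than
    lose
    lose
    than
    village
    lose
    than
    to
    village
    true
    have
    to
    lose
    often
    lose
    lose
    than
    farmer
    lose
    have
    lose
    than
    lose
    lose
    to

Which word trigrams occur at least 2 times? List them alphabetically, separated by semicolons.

Trigram counts meeting the condition (at least 2 times):
  lose lose than: 2
  than lose lose: 2

lose lose than; than lose lose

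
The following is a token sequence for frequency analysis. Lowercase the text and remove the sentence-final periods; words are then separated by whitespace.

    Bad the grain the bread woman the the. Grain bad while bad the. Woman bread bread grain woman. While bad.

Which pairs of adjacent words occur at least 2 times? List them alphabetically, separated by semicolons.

Bigram counts meeting the condition (at least 2 times):
  bad the: 2
  the grain: 2
  while bad: 2

bad the; the grain; while bad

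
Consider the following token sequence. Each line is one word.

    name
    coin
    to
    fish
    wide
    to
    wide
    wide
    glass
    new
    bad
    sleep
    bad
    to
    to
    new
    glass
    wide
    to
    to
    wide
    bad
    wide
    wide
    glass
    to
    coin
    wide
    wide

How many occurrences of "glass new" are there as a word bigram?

Scanning the 28 overlapping bigram windows for "glass new":
  position 9–10: glass new

1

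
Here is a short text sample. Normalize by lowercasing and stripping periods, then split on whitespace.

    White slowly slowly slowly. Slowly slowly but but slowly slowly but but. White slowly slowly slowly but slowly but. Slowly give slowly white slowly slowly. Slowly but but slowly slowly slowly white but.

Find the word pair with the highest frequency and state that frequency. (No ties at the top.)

"slowly slowly", 11 times

Bigram frequencies (highest first):
  slowly slowly: 11
  slowly but: 5
  but slowly: 4
  white slowly: 3
  but but: 3
  slowly white: 2
  … (4 more, each ≤ 1)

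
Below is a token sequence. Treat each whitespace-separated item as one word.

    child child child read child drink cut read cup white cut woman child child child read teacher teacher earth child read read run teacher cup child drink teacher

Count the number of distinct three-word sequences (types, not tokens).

28 tokens → 26 trigram windows in total.
Repeated trigrams (each contributes count−1 duplicates):
  child child child: 2
  child child read: 2
2 duplicate windows → 26 − 2 = 24 distinct.

24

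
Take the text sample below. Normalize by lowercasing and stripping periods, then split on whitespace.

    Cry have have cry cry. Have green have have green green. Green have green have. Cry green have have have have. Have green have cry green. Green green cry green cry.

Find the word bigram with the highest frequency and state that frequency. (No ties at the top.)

Bigram frequencies (highest first):
  have have: 6
  green have: 5
  have green: 4
  green green: 4
  have cry: 3
  cry green: 3
  … (3 more, each ≤ 2)

"have have", 6 times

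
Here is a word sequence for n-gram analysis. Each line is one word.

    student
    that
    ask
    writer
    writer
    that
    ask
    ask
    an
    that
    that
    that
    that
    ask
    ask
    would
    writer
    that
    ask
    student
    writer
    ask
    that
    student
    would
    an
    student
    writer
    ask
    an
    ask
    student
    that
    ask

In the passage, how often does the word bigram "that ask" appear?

5

Scanning the 33 overlapping bigram windows for "that ask":
  position 2–3: that ask
  position 6–7: that ask
  position 13–14: that ask
  position 18–19: that ask
  position 33–34: that ask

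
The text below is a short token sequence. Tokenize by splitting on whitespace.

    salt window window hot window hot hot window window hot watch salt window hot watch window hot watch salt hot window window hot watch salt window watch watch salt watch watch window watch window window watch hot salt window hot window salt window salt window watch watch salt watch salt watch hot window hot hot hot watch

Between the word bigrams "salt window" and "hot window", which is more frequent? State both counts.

"salt window" (6 vs 5)

"salt window": 6 occurrences
"hot window": 5 occurrences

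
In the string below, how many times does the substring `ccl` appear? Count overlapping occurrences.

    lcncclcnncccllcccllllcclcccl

5

Sliding a length-3 window over the 28 characters (26 positions):
  position 4–6: ccl
  position 11–13: ccl
  position 16–18: ccl
  position 22–24: ccl
  position 26–28: ccl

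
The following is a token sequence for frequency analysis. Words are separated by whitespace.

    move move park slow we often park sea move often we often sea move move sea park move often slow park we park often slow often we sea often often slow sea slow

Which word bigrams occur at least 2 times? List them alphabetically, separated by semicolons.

move move; move often; often slow; often we; sea move; we often

Bigram counts meeting the condition (at least 2 times):
  move move: 2
  move often: 2
  often slow: 3
  often we: 2
  sea move: 2
  we often: 2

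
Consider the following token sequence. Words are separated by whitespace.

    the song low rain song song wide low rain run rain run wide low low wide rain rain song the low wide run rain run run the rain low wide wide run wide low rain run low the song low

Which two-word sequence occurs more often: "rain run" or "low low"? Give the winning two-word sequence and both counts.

"rain run" (4 vs 1)

"rain run": 4 occurrences
"low low": 1 occurrence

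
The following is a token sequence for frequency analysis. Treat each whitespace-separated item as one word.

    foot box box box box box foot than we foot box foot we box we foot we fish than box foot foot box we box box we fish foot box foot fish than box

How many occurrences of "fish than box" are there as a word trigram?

2

Scanning the 32 overlapping trigram windows for "fish than box":
  position 18–20: fish than box
  position 32–34: fish than box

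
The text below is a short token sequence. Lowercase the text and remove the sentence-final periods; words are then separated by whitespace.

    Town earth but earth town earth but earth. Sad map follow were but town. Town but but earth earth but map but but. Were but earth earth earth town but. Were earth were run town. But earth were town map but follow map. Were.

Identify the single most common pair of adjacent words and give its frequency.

Bigram frequencies (highest first):
  but earth: 5
  earth but: 3
  town but: 3
  earth earth: 3
  town earth: 2
  earth town: 2
  … (20 more, each ≤ 2)

"but earth", 5 times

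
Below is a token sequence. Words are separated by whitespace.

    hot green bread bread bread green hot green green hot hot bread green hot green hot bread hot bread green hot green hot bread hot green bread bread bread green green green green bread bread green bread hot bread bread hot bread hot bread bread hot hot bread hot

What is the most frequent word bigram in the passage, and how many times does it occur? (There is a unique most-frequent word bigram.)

Bigram frequencies (highest first):
  hot bread: 8
  bread bread: 7
  bread hot: 7
  green hot: 6
  hot green: 5
  bread green: 5
  … (3 more, each ≤ 4)

"hot bread", 8 times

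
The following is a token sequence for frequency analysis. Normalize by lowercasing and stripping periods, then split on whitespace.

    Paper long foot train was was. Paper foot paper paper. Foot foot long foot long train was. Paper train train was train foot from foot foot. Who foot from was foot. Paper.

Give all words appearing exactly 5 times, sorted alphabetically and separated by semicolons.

train; was

Unigram counts meeting the condition (exactly 5 times):
  train: 5
  was: 5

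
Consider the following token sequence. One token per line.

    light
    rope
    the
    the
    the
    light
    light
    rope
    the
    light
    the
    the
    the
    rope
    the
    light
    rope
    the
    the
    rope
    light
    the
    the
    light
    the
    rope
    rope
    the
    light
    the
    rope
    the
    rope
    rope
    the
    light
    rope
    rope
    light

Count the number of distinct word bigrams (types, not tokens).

9

39 tokens → 38 bigram windows in total.
Repeated bigrams (each contributes count−1 duplicates):
  rope the: 7
  the light: 6
  the the: 6
  the rope: 5
  light rope: 4
  light the: 4
  rope rope: 3
  rope light: 2
29 duplicate windows → 38 − 29 = 9 distinct.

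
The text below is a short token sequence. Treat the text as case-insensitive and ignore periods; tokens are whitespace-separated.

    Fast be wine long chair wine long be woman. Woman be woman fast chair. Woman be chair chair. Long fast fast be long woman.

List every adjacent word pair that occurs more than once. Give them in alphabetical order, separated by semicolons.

Bigram counts meeting the condition (more than once):
  be woman: 2
  fast be: 2
  wine long: 2
  woman be: 2

be woman; fast be; wine long; woman be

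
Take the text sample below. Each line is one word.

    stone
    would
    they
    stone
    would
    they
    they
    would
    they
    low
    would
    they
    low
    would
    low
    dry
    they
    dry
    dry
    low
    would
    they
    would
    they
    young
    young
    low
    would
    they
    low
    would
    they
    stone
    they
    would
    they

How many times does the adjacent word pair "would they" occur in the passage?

Scanning the 35 overlapping bigram windows for "would they":
  position 2–3: would they
  position 5–6: would they
  position 8–9: would they
  position 11–12: would they
  position 21–22: would they
  position 23–24: would they
  position 28–29: would they
  position 31–32: would they
  position 35–36: would they

9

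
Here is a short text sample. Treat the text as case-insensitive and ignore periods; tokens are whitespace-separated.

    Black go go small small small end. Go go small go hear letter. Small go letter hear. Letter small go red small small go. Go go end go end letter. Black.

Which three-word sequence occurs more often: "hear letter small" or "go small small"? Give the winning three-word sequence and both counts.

"hear letter small": 2 occurrences
"go small small": 1 occurrence

"hear letter small" (2 vs 1)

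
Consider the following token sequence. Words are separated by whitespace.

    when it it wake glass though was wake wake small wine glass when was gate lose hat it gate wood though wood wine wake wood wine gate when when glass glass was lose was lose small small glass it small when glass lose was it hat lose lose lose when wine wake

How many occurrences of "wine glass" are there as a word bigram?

1

Scanning the 51 overlapping bigram windows for "wine glass":
  position 11–12: wine glass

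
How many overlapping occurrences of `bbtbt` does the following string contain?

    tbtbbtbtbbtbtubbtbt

3

Sliding a length-5 window over the 19 characters (15 positions):
  position 4–8: bbtbt
  position 9–13: bbtbt
  position 15–19: bbtbt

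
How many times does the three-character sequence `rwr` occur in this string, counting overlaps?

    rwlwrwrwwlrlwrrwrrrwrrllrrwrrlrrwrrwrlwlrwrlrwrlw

8

Sliding a length-3 window over the 49 characters (47 positions):
  position 5–7: rwr
  position 15–17: rwr
  position 19–21: rwr
  position 26–28: rwr
  position 32–34: rwr
  position 35–37: rwr
  position 41–43: rwr
  position 45–47: rwr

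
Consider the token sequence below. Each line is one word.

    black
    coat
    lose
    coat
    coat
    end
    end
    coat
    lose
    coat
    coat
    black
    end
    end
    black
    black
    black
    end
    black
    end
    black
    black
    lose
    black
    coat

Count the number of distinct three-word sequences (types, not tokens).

19

25 tokens → 23 trigram windows in total.
Repeated trigrams (each contributes count−1 duplicates):
  black end black: 2
  coat lose coat: 2
  end black black: 2
  lose coat coat: 2
4 duplicate windows → 23 − 4 = 19 distinct.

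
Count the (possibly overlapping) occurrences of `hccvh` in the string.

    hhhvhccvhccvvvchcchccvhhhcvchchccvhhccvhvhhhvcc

4

Sliding a length-5 window over the 47 characters (43 positions):
  position 5–9: hccvh
  position 19–23: hccvh
  position 31–35: hccvh
  position 36–40: hccvh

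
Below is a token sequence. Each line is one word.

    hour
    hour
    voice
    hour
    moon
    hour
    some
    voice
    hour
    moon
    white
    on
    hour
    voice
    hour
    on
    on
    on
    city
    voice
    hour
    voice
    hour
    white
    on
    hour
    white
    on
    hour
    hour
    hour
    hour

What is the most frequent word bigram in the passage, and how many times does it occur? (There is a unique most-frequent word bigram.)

"voice hour", 5 times

Bigram frequencies (highest first):
  voice hour: 5
  hour hour: 4
  hour voice: 3
  white on: 3
  on hour: 3
  hour moon: 2
  … (9 more, each ≤ 2)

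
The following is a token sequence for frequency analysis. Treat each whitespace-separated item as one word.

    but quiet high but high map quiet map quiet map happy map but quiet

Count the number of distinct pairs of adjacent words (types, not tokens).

14 tokens → 13 bigram windows in total.
Repeated bigrams (each contributes count−1 duplicates):
  but quiet: 2
  map quiet: 2
  quiet map: 2
3 duplicate windows → 13 − 3 = 10 distinct.

10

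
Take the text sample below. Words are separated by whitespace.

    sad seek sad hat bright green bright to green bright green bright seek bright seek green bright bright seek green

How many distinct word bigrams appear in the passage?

20 tokens → 19 bigram windows in total.
Repeated bigrams (each contributes count−1 duplicates):
  green bright: 4
  bright seek: 3
  bright green: 2
  seek green: 2
7 duplicate windows → 19 − 7 = 12 distinct.

12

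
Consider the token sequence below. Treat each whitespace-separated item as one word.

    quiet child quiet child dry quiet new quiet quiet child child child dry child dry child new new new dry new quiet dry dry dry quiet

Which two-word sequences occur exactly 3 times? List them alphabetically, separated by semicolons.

child dry; quiet child

Bigram counts meeting the condition (exactly 3 times):
  child dry: 3
  quiet child: 3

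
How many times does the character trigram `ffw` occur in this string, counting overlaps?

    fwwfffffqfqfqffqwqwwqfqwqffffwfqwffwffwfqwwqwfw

Sliding a length-3 window over the 47 characters (45 positions):
  position 28–30: ffw
  position 34–36: ffw
  position 37–39: ffw

3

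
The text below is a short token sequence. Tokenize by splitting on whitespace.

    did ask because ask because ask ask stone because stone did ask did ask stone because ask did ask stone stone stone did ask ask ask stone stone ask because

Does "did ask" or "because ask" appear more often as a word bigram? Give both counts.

"did ask": 5 occurrences
"because ask": 3 occurrences

"did ask" (5 vs 3)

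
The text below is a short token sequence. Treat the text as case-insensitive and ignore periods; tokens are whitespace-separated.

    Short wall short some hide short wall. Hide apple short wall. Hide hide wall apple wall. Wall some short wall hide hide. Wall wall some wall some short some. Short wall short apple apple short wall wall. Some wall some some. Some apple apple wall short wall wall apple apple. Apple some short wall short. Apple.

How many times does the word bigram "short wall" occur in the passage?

Scanning the 55 overlapping bigram windows for "short wall":
  position 1–2: short wall
  position 6–7: short wall
  position 10–11: short wall
  position 19–20: short wall
  position 30–31: short wall
  position 35–36: short wall
  position 46–47: short wall
  position 53–54: short wall

8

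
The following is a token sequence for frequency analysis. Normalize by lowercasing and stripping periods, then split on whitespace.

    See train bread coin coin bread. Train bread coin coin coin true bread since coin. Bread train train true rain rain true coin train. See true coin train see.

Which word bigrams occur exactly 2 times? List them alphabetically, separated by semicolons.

bread coin; bread train; coin bread; coin train; train bread; train see; true coin

Bigram counts meeting the condition (exactly 2 times):
  bread coin: 2
  bread train: 2
  coin bread: 2
  coin train: 2
  train bread: 2
  train see: 2
  true coin: 2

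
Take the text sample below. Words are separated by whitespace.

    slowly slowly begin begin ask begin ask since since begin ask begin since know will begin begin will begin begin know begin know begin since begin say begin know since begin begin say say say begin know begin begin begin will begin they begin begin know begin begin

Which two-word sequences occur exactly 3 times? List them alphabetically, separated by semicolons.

Bigram counts meeting the condition (exactly 3 times):
  begin ask: 3
  since begin: 3
  will begin: 3

begin ask; since begin; will begin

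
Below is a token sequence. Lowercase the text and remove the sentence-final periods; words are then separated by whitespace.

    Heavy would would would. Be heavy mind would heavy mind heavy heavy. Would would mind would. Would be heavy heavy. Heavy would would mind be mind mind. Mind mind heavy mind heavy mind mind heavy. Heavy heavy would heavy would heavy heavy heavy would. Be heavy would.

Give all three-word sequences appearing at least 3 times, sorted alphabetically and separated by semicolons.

Trigram counts meeting the condition (at least 3 times):
  heavy heavy heavy: 3
  heavy heavy would: 4
  heavy would would: 3
  would be heavy: 3

heavy heavy heavy; heavy heavy would; heavy would would; would be heavy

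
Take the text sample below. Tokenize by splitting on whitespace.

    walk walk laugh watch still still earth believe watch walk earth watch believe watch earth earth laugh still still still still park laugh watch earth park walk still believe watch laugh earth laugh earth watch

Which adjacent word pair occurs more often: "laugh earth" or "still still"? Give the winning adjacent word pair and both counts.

"laugh earth": 2 occurrences
"still still": 4 occurrences

"still still" (4 vs 2)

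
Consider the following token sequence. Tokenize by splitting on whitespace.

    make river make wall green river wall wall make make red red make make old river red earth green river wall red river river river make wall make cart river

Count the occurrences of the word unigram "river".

8

Scanning the 30 tokens for "river":
  position 2: river
  position 6: river
  position 16: river
  position 20: river
  position 23: river
  position 24: river
  position 25: river
  position 30: river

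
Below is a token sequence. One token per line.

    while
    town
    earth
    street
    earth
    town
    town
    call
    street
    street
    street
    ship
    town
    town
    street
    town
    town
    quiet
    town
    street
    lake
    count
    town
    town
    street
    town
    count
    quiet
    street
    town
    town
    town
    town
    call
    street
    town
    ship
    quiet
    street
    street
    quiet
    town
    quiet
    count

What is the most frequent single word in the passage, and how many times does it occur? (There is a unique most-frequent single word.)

Unigram frequencies (highest first):
  town: 17
  street: 11
  quiet: 5
  count: 3
  earth: 2
  call: 2
  … (3 more, each ≤ 2)

"town", 17 times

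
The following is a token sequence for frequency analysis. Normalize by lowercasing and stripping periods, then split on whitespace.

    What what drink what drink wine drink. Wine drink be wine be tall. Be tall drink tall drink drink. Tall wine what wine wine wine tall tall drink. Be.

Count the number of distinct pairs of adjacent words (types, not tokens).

29 tokens → 28 bigram windows in total.
Repeated bigrams (each contributes count−1 duplicates):
  tall drink: 3
  be tall: 2
  drink be: 2
  drink tall: 2
  drink wine: 2
  what drink: 2
  wine drink: 2
  wine wine: 2
9 duplicate windows → 28 − 9 = 19 distinct.

19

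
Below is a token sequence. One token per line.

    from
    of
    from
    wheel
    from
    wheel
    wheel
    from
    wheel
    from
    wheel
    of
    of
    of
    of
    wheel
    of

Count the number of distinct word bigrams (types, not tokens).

17 tokens → 16 bigram windows in total.
Repeated bigrams (each contributes count−1 duplicates):
  from wheel: 4
  of of: 3
  wheel from: 3
  wheel of: 2
8 duplicate windows → 16 − 8 = 8 distinct.

8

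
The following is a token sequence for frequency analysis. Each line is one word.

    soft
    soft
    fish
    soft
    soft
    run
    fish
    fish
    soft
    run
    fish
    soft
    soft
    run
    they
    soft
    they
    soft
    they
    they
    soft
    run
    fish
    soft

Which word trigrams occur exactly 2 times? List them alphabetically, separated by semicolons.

Trigram counts meeting the condition (exactly 2 times):
  fish soft soft: 2
  run fish soft: 2
  soft soft run: 2
  they soft they: 2

fish soft soft; run fish soft; soft soft run; they soft they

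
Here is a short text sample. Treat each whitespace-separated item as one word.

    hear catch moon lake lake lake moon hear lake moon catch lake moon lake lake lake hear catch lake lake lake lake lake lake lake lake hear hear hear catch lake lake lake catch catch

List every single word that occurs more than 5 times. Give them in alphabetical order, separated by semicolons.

Unigram counts meeting the condition (more than 5 times):
  catch: 6
  hear: 6
  lake: 19

catch; hear; lake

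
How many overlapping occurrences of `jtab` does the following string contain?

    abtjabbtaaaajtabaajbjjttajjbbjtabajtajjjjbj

2

Sliding a length-4 window over the 43 characters (40 positions):
  position 13–16: jtab
  position 30–33: jtab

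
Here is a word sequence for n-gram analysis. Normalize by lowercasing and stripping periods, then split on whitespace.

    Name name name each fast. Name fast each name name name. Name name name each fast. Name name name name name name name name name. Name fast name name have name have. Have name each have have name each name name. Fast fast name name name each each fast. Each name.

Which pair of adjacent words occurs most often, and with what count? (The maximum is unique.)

"name name", 20 times

Bigram frequencies (highest first):
  name name: 20
  name each: 5
  fast name: 4
  each fast: 3
  name fast: 3
  each name: 3
  … (7 more, each ≤ 3)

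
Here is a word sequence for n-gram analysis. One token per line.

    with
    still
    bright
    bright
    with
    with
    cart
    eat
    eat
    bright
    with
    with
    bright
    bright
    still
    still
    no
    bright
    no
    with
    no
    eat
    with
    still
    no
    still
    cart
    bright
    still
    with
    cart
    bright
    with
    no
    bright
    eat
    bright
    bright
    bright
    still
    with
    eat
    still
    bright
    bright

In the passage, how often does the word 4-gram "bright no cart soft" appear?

Scanning the 42 overlapping 4-gram windows for "bright no cart soft":
  (none found)

0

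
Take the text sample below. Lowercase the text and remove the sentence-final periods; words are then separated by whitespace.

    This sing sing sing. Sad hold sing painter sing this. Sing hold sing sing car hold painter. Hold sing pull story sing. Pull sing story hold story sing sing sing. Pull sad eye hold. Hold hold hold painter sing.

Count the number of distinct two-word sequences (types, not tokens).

24

39 tokens → 38 bigram windows in total.
Repeated bigrams (each contributes count−1 duplicates):
  sing sing: 5
  hold hold: 3
  hold sing: 3
  sing pull: 3
  hold painter: 2
  painter sing: 2
  story sing: 2
  this sing: 2
14 duplicate windows → 38 − 14 = 24 distinct.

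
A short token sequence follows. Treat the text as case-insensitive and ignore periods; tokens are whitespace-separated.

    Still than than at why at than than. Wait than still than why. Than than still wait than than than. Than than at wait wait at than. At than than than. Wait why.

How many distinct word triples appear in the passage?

33 tokens → 31 trigram windows in total.
Repeated trigrams (each contributes count−1 duplicates):
  than than than: 4
  at than than: 2
  than than at: 2
  than than wait: 2
6 duplicate windows → 31 − 6 = 25 distinct.

25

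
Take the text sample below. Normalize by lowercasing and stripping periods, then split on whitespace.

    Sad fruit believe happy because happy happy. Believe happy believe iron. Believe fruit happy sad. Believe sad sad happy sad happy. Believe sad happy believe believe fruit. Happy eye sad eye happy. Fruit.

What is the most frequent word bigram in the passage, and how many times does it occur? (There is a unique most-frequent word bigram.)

"happy believe", 4 times

Bigram frequencies (highest first):
  happy believe: 4
  sad happy: 3
  believe happy: 2
  believe fruit: 2
  fruit happy: 2
  happy sad: 2
  … (16 more, each ≤ 2)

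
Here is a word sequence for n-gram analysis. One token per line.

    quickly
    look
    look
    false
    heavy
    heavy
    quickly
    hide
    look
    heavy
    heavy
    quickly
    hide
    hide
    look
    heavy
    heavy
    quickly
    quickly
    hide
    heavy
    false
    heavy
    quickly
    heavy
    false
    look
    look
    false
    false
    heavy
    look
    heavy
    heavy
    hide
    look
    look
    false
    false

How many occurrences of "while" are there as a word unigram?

Scanning the 39 tokens for "while":
  (none found)

0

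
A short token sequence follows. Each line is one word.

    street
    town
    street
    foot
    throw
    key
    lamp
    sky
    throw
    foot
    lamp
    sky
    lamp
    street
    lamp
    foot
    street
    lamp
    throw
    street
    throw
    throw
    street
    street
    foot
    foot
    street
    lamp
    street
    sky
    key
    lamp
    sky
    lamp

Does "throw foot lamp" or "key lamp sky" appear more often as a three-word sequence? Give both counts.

"key lamp sky" (2 vs 1)

"throw foot lamp": 1 occurrence
"key lamp sky": 2 occurrences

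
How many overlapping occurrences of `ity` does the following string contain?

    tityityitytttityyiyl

4

Sliding a length-3 window over the 20 characters (18 positions):
  position 2–4: ity
  position 5–7: ity
  position 8–10: ity
  position 14–16: ity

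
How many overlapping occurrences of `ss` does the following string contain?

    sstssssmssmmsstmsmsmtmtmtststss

Sliding a length-2 window over the 31 characters (30 positions):
  position 1–2: ss
  position 4–5: ss
  position 5–6: ss
  position 6–7: ss
  position 9–10: ss
  position 13–14: ss
  position 30–31: ss

7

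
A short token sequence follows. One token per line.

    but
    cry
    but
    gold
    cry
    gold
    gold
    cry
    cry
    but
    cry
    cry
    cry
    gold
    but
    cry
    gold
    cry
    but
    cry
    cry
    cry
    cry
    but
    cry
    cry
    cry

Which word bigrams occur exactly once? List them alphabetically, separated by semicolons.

Bigram counts meeting the condition (exactly once):
  but gold: 1
  gold but: 1
  gold gold: 1

but gold; gold but; gold gold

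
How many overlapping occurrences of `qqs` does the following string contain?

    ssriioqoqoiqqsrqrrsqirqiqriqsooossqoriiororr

1

Sliding a length-3 window over the 44 characters (42 positions):
  position 12–14: qqs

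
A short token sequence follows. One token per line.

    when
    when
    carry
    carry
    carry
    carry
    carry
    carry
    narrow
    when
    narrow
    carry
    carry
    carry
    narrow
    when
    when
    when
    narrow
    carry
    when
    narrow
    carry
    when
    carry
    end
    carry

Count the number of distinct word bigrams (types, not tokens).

10

27 tokens → 26 bigram windows in total.
Repeated bigrams (each contributes count−1 duplicates):
  carry carry: 7
  narrow carry: 3
  when narrow: 3
  when when: 3
  carry narrow: 2
  carry when: 2
  narrow when: 2
  when carry: 2
16 duplicate windows → 26 − 16 = 10 distinct.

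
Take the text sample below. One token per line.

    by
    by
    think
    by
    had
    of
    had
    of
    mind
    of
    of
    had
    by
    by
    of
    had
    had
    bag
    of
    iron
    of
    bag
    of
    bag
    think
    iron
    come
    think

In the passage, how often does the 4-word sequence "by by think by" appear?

Scanning the 25 overlapping 4-gram windows for "by by think by":
  position 1–4: by by think by

1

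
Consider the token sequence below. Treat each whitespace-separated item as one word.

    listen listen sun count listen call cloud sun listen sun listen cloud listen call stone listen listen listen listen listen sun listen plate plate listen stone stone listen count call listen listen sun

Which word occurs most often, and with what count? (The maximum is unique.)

"listen", 16 times

Unigram frequencies (highest first):
  listen: 16
  sun: 5
  call: 3
  stone: 3
  count: 2
  cloud: 2
  … (1 more, each ≤ 2)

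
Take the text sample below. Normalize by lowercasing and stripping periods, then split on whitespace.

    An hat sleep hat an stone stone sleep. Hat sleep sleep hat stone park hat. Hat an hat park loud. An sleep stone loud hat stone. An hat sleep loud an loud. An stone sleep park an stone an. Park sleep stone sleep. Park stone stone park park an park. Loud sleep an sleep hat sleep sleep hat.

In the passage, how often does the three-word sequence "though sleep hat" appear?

0

Scanning the 56 overlapping trigram windows for "though sleep hat":
  (none found)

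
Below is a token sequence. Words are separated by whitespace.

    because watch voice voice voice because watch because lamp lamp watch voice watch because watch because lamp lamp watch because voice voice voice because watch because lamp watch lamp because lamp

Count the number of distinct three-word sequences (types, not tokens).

31 tokens → 29 trigram windows in total.
Repeated trigrams (each contributes count−1 duplicates):
  because watch because: 3
  watch because lamp: 3
  because lamp lamp: 2
  lamp lamp watch: 2
  voice because watch: 2
  voice voice because: 2
  voice voice voice: 2
9 duplicate windows → 29 − 9 = 20 distinct.

20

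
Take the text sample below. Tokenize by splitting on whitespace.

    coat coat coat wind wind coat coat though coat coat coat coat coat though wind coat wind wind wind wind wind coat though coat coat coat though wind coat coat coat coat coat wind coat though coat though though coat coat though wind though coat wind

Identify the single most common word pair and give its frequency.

"coat coat", 14 times

Bigram frequencies (highest first):
  coat coat: 14
  coat though: 7
  wind wind: 5
  wind coat: 5
  though coat: 5
  coat wind: 4
  … (3 more, each ≤ 3)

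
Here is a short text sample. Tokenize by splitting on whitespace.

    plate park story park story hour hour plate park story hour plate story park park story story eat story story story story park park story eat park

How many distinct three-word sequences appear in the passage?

27 tokens → 25 trigram windows in total.
Repeated trigrams (each contributes count−1 duplicates):
  park park story: 2
  park story hour: 2
  plate park story: 2
  story park park: 2
  story story story: 2
5 duplicate windows → 25 − 5 = 20 distinct.

20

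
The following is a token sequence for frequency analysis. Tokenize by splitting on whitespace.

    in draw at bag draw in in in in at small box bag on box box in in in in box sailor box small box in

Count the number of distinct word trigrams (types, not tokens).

21

26 tokens → 24 trigram windows in total.
Repeated trigrams (each contributes count−1 duplicates):
  in in in: 4
3 duplicate windows → 24 − 3 = 21 distinct.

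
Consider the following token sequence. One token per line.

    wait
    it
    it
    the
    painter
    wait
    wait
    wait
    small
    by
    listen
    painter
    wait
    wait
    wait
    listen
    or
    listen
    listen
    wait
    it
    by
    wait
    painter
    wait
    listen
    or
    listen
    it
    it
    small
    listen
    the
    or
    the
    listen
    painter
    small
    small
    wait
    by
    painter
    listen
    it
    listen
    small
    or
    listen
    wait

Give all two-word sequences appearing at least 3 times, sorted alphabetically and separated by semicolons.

Bigram counts meeting the condition (at least 3 times):
  or listen: 3
  painter wait: 3
  wait wait: 4

or listen; painter wait; wait wait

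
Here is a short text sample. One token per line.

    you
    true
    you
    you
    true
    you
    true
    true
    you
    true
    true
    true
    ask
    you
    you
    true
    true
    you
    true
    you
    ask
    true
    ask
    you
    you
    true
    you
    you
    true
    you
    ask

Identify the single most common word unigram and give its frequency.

Unigram frequencies (highest first):
  you: 14
  true: 13
  ask: 4

"you", 14 times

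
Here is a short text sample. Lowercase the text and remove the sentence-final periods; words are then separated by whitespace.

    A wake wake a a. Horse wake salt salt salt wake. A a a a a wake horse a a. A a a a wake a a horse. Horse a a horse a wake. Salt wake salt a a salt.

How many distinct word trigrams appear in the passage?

40 tokens → 38 trigram windows in total.
Repeated trigrams (each contributes count−1 duplicates):
  a a a: 7
  a a horse: 3
  wake a a: 3
  a a wake: 2
  horse a a: 2
12 duplicate windows → 38 − 12 = 26 distinct.

26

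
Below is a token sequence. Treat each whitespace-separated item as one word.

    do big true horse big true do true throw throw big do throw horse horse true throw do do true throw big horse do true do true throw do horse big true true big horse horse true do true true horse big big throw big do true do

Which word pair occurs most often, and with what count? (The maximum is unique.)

"do true", 6 times

Bigram frequencies (highest first):
  do true: 6
  true do: 4
  true throw: 4
  big true: 3
  horse big: 3
  throw big: 3
  … (17 more, each ≤ 2)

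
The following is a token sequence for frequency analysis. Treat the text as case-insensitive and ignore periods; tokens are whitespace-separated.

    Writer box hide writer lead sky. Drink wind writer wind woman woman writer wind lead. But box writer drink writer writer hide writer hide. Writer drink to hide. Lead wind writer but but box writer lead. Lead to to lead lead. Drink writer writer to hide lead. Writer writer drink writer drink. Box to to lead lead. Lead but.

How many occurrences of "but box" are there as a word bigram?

2

Scanning the 58 overlapping bigram windows for "but box":
  position 16–17: but box
  position 33–34: but box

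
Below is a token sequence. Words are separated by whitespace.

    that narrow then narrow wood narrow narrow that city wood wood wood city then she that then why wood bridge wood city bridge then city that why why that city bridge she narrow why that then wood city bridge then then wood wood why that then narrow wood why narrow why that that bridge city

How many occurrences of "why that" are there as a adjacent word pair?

Scanning the 54 overlapping bigram windows for "why that":
  position 28–29: why that
  position 34–35: why that
  position 44–45: why that
  position 51–52: why that

4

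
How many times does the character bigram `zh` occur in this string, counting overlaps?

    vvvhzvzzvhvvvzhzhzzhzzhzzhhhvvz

5

Sliding a length-2 window over the 31 characters (30 positions):
  position 14–15: zh
  position 16–17: zh
  position 19–20: zh
  position 22–23: zh
  position 25–26: zh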